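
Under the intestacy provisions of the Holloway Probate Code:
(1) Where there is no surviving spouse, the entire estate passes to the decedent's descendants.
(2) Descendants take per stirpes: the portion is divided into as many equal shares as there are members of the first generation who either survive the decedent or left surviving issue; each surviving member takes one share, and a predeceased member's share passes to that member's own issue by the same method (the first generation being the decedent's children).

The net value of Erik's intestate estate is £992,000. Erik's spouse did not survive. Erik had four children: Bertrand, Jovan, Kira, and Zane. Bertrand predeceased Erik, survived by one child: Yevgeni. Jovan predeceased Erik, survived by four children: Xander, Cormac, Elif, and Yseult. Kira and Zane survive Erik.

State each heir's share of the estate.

The entire £992,000 passes to the descendants.
That amount (£992,000) is divided into 4 shares of £248,000: Kira and Zane each take £248,000; Bertrand's £248,000 share passes to Bertrand's issue; Jovan's £248,000 share passes to Jovan's issue.
Bertrand's share (£248,000) passes entirely to Yevgeni.
Jovan's share (£248,000) is divided into 4 shares of £62,000: Xander, Cormac, Elif, and Yseult each take £62,000.

Yevgeni: £248,000; Xander: £62,000; Cormac: £62,000; Elif: £62,000; Yseult: £62,000; Kira: £248,000; Zane: £248,000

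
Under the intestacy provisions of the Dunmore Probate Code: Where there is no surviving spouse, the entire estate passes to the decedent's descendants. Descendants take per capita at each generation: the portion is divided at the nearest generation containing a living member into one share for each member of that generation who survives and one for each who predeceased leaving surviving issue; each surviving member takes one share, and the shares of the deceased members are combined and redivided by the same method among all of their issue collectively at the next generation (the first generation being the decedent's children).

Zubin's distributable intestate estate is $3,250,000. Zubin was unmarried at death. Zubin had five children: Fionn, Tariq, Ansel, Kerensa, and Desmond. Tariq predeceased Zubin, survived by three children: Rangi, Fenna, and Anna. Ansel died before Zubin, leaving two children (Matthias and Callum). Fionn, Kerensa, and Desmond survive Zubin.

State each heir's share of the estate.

Fionn: $650,000; Rangi: $260,000; Fenna: $260,000; Anna: $260,000; Matthias: $260,000; Callum: $260,000; Kerensa: $650,000; Desmond: $650,000

The entire $3,250,000 passes to the descendants.
That amount ($3,250,000) is divided at the children's generation into 5 shares of $650,000. Fionn, Kerensa, and Desmond each take $650,000. The 2 shares of the deceased (Tariq and Ansel) are combined into a pool of $1,300,000.
That pool ($1,300,000) is divided at the grandchildren's generation equally among Rangi, Fenna, Anna, Matthias, and Callum: $260,000 each.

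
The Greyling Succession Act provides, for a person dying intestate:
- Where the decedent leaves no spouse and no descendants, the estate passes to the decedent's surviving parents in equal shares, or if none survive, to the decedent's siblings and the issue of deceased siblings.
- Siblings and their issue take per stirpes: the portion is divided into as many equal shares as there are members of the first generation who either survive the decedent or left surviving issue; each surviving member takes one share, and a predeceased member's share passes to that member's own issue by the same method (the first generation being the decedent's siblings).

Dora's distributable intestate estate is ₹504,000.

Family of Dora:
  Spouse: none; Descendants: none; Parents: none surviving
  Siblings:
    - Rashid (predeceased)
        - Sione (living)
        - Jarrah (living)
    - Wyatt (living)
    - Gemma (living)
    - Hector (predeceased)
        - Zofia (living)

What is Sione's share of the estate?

The entire ₹504,000 passes to the siblings and their issue.
That amount (₹504,000) is divided into 4 shares of ₹126,000: Wyatt and Gemma each take ₹126,000; Rashid's ₹126,000 share passes to Rashid's issue; Hector's ₹126,000 share passes to Hector's issue.
Rashid's share (₹126,000) is divided into 2 shares of ₹63,000: Sione and Jarrah each take ₹63,000.
Hector's share (₹126,000) passes entirely to Zofia.

Sione receives ₹63,000.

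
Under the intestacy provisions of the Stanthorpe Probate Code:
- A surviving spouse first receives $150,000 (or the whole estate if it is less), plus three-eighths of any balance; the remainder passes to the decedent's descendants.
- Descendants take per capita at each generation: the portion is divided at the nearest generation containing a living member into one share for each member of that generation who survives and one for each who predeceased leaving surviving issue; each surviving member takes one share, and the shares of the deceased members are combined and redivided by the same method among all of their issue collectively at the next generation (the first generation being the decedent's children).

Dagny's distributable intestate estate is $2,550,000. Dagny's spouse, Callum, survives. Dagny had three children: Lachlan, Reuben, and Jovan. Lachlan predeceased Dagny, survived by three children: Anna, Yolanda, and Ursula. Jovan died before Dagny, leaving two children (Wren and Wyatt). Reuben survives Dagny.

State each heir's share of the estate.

Callum: $1,050,000; Anna: $200,000; Yolanda: $200,000; Ursula: $200,000; Reuben: $500,000; Wren: $200,000; Wyatt: $200,000

Callum first takes $150,000, leaving a balance of $2,400,000. Callum then takes three-eighths of the balance ($900,000), for a total of $1,050,000. The remaining $1,500,000 passes to the descendants.
The descendants' portion ($1,500,000) is divided at the children's generation into 3 shares of $500,000. Reuben takes $500,000. The 2 shares of the deceased (Lachlan and Jovan) are combined into a pool of $1,000,000.
That pool ($1,000,000) is divided at the grandchildren's generation equally among Anna, Yolanda, Ursula, Wren, and Wyatt: $200,000 each.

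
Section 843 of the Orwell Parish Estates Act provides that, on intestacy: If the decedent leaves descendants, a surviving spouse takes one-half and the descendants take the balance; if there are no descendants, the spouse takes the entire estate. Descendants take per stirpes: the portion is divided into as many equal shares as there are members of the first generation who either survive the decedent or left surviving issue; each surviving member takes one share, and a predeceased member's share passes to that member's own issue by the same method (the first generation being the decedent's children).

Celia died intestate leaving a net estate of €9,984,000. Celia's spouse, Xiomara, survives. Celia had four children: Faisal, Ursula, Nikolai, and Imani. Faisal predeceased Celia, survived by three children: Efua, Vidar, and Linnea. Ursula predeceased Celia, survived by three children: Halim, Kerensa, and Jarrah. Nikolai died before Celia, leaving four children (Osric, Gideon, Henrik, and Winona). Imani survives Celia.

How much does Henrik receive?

Henrik receives €312,000.

Xiomara takes one-half of €9,984,000 = €4,992,000. The remaining €4,992,000 passes to the descendants.
The descendants' portion (€4,992,000) is divided into 4 shares of €1,248,000: Imani takes €1,248,000; Faisal's €1,248,000 share passes to Faisal's issue; Ursula's €1,248,000 share passes to Ursula's issue; Nikolai's €1,248,000 share passes to Nikolai's issue.
Faisal's share (€1,248,000) is divided into 3 shares of €416,000: Efua, Vidar, and Linnea each take €416,000.
Ursula's share (€1,248,000) is divided into 3 shares of €416,000: Halim, Kerensa, and Jarrah each take €416,000.
Nikolai's share (€1,248,000) is divided into 4 shares of €312,000: Osric, Gideon, Henrik, and Winona each take €312,000.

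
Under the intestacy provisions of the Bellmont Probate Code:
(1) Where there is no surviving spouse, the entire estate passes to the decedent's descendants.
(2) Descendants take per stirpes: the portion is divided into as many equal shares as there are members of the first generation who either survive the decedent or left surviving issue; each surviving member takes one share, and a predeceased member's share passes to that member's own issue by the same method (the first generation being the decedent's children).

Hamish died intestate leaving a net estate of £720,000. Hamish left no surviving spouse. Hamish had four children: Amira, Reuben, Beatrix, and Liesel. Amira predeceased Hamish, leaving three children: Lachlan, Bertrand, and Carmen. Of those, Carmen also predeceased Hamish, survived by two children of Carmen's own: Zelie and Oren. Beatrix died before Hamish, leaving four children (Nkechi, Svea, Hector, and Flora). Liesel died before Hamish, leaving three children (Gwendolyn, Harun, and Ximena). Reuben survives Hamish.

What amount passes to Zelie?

Zelie receives £30,000.

The entire £720,000 passes to the descendants.
That amount (£720,000) is divided into 4 shares of £180,000: Reuben takes £180,000; Amira's £180,000 share passes to Amira's issue; Beatrix's £180,000 share passes to Beatrix's issue; Liesel's £180,000 share passes to Liesel's issue.
Amira's share (£180,000) is divided into 3 shares of £60,000: Lachlan and Bertrand each take £60,000; Carmen's £60,000 share passes to Carmen's issue.
Carmen's share (£60,000) is divided into 2 shares of £30,000: Zelie and Oren each take £30,000.
Beatrix's share (£180,000) is divided into 4 shares of £45,000: Nkechi, Svea, Hector, and Flora each take £45,000.
Liesel's share (£180,000) is divided into 3 shares of £60,000: Gwendolyn, Harun, and Ximena each take £60,000.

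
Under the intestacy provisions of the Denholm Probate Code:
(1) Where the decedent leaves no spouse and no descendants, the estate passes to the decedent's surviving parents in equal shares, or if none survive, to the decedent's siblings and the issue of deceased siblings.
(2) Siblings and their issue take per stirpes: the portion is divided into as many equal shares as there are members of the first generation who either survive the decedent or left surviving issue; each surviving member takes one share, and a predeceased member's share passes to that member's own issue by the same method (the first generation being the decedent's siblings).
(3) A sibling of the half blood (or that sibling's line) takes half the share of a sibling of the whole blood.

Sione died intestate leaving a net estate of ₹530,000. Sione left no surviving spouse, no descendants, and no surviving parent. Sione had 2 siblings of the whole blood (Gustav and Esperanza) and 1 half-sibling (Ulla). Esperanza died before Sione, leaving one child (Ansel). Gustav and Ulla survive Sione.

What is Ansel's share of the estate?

The entire ₹530,000 passes to the siblings and their issue.
Counting each half-blood sibling's line as half a unit, there are 5/2 units in ₹530,000, so one unit is ₹212,000. Whole-blood lines (Gustav and Esperanza) take ₹212,000 each; half-blood lines (Ulla) take ₹106,000 each.
Esperanza's share (₹212,000) passes entirely to Ansel.

Ansel receives ₹212,000.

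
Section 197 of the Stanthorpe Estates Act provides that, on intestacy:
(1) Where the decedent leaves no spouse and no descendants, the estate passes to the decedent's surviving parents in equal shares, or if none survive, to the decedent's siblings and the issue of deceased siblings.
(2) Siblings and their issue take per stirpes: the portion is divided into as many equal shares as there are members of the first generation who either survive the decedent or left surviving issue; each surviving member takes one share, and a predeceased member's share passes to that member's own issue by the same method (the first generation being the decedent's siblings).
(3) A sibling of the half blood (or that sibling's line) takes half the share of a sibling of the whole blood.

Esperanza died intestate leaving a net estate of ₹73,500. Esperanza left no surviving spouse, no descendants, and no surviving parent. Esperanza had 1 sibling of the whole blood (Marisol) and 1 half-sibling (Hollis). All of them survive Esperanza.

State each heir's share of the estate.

The entire ₹73,500 passes to the siblings and their issue.
Counting each half-blood sibling's line as half a unit, there are 3/2 units in ₹73,500, so one unit is ₹49,000. Whole-blood lines (Marisol) take ₹49,000 each; half-blood lines (Hollis) take ₹24,500 each.

Hollis: ₹24,500; Marisol: ₹49,000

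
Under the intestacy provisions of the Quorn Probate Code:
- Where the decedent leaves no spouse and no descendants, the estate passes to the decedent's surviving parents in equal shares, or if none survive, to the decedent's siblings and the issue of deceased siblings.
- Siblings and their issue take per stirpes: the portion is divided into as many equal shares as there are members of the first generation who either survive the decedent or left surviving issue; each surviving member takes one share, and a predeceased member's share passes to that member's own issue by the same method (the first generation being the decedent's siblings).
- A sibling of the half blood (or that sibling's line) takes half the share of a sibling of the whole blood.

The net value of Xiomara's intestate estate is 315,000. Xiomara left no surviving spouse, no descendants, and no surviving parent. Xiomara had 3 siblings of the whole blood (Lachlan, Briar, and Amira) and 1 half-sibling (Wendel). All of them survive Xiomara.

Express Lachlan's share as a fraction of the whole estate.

Lachlan receives 2/7 of the estate.

The entire 315,000 passes to the siblings and their issue.
Counting each half-blood sibling's line as half a unit, there are 7/2 units in 315,000, so one unit is 90,000. Whole-blood lines (Lachlan, Briar, and Amira) take 90,000 each; half-blood lines (Wendel) take 45,000 each.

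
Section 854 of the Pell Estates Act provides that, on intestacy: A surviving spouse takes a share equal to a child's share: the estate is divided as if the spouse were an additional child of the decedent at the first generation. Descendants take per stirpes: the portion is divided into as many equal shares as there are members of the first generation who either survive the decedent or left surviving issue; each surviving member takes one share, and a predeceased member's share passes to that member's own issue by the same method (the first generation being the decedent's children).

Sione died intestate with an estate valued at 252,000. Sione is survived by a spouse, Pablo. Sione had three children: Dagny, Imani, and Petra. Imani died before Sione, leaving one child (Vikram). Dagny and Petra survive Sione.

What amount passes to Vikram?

Vikram receives 63,000.

The spouse counts as an additional share at the children's level, so there are 4 primary shares of 63,000. Pablo takes one such share (63,000).
The children's combined portion (189,000) is divided into 3 shares of 63,000: Dagny and Petra each take 63,000; Imani's 63,000 share passes to Imani's issue.
Imani's share (63,000) passes entirely to Vikram.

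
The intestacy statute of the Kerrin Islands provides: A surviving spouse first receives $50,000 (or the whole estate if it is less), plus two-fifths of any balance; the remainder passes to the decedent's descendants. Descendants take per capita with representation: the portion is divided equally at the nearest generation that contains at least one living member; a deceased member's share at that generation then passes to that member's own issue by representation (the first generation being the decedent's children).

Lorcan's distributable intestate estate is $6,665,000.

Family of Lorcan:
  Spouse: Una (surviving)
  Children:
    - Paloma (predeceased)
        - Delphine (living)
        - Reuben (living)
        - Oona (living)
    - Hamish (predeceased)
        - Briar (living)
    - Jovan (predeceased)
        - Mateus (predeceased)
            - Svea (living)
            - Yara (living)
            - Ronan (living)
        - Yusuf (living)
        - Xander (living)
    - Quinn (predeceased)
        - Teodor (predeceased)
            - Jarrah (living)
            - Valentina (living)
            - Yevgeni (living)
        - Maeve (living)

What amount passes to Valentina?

Una first takes $50,000, leaving a balance of $6,615,000. Una then takes two-fifths of the balance ($2,646,000), for a total of $2,696,000. The remaining $3,969,000 passes to the descendants.
No child survives, so the initial division is made at the grandchildren's generation.
The descendants' portion ($3,969,000) is divided into 9 shares of $441,000: Delphine, Reuben, Oona, Briar, Yusuf, Xander, and Maeve each take $441,000; Mateus's $441,000 share passes to Mateus's issue; Teodor's $441,000 share passes to Teodor's issue.
Mateus's share ($441,000) is divided into 3 shares of $147,000: Svea, Yara, and Ronan each take $147,000.
Teodor's share ($441,000) is divided into 3 shares of $147,000: Jarrah, Valentina, and Yevgeni each take $147,000.

Valentina receives $147,000.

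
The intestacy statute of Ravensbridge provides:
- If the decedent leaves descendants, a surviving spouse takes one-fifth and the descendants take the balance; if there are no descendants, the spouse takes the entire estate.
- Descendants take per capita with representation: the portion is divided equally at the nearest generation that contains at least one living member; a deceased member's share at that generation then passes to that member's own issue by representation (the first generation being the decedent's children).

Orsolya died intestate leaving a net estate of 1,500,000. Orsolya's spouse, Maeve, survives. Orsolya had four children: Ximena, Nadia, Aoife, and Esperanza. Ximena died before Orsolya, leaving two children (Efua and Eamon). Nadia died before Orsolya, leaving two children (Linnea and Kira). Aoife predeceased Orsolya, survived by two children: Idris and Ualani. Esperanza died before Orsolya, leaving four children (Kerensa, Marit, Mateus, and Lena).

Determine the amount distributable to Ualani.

Ualani receives 120,000.

Maeve takes one-fifth of 1,500,000 = 300,000. The remaining 1,200,000 passes to the descendants.
No child survives, so the initial division is made at the grandchildren's generation.
The descendants' portion (1,200,000) is divided into 10 shares of 120,000: Efua, Eamon, Linnea, Kira, Idris, Ualani, Kerensa, Marit, Mateus, and Lena each take 120,000.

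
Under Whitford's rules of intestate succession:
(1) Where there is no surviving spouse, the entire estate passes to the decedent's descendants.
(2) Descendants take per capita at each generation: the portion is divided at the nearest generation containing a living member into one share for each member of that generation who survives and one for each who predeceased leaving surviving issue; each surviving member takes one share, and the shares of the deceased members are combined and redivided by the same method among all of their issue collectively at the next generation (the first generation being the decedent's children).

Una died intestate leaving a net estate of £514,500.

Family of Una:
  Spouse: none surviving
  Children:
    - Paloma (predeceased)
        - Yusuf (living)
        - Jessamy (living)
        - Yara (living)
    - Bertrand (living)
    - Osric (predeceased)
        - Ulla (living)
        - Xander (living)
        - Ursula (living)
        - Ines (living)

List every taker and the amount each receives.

Yusuf: £49,000; Jessamy: £49,000; Yara: £49,000; Bertrand: £171,500; Ulla: £49,000; Xander: £49,000; Ursula: £49,000; Ines: £49,000

The entire £514,500 passes to the descendants.
That amount (£514,500) is divided at the children's generation into 3 shares of £171,500. Bertrand takes £171,500. The 2 shares of the deceased (Paloma and Osric) are combined into a pool of £343,000.
That pool (£343,000) is divided at the grandchildren's generation equally among Yusuf, Jessamy, Yara, Ulla, Xander, Ursula, and Ines: £49,000 each.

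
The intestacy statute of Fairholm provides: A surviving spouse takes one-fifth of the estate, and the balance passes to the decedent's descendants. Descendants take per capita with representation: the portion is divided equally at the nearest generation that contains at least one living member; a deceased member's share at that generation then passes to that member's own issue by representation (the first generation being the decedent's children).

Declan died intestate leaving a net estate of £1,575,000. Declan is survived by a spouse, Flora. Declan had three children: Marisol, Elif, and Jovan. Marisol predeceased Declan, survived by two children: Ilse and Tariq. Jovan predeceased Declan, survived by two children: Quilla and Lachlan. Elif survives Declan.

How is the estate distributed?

Flora: £315,000; Ilse: £210,000; Tariq: £210,000; Elif: £420,000; Quilla: £210,000; Lachlan: £210,000

Flora takes one-fifth of £1,575,000 = £315,000. The remaining £1,260,000 passes to the descendants.
The descendants' portion (£1,260,000) is divided into 3 shares of £420,000: Elif takes £420,000; Marisol's £420,000 share passes to Marisol's issue; Jovan's £420,000 share passes to Jovan's issue.
Marisol's share (£420,000) is divided into 2 shares of £210,000: Ilse and Tariq each take £210,000.
Jovan's share (£420,000) is divided into 2 shares of £210,000: Quilla and Lachlan each take £210,000.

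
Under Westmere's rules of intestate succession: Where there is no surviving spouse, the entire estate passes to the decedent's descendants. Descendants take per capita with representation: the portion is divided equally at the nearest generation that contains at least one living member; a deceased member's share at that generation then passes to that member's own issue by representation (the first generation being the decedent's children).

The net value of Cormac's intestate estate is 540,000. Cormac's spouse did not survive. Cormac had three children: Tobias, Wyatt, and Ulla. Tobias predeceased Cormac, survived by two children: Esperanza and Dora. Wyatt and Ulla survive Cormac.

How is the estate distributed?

Esperanza: 90,000; Dora: 90,000; Wyatt: 180,000; Ulla: 180,000

The entire 540,000 passes to the descendants.
That amount (540,000) is divided into 3 shares of 180,000: Wyatt and Ulla each take 180,000; Tobias's 180,000 share passes to Tobias's issue.
Tobias's share (180,000) is divided into 2 shares of 90,000: Esperanza and Dora each take 90,000.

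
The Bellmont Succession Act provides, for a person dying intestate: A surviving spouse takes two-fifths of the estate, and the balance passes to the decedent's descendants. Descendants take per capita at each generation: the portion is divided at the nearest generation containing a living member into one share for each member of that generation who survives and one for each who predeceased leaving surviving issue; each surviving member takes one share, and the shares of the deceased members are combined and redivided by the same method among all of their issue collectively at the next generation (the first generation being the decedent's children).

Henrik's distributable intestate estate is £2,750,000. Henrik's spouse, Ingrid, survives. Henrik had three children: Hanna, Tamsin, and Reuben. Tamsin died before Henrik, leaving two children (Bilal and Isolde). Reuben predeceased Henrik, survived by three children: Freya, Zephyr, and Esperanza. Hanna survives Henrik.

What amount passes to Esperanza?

Ingrid takes two-fifths of £2,750,000 = £1,100,000. The remaining £1,650,000 passes to the descendants.
The descendants' portion (£1,650,000) is divided at the children's generation into 3 shares of £550,000. Hanna takes £550,000. The 2 shares of the deceased (Tamsin and Reuben) are combined into a pool of £1,100,000.
That pool (£1,100,000) is divided at the grandchildren's generation equally among Bilal, Isolde, Freya, Zephyr, and Esperanza: £220,000 each.

Esperanza receives £220,000.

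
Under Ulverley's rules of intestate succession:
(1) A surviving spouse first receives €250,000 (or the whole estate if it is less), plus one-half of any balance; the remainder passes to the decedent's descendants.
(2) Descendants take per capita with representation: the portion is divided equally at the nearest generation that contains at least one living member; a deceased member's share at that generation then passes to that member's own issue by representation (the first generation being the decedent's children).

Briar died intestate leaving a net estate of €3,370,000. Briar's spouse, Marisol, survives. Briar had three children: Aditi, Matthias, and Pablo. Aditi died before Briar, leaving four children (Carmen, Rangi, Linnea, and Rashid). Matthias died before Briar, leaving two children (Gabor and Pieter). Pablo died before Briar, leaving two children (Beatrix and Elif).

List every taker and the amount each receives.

Marisol first takes €250,000, leaving a balance of €3,120,000. Marisol then takes one-half of the balance (€1,560,000), for a total of €1,810,000. The remaining €1,560,000 passes to the descendants.
No child survives, so the initial division is made at the grandchildren's generation.
The descendants' portion (€1,560,000) is divided into 8 shares of €195,000: Carmen, Rangi, Linnea, Rashid, Gabor, Pieter, Beatrix, and Elif each take €195,000.

Marisol: €1,810,000; Carmen: €195,000; Rangi: €195,000; Linnea: €195,000; Rashid: €195,000; Gabor: €195,000; Pieter: €195,000; Beatrix: €195,000; Elif: €195,000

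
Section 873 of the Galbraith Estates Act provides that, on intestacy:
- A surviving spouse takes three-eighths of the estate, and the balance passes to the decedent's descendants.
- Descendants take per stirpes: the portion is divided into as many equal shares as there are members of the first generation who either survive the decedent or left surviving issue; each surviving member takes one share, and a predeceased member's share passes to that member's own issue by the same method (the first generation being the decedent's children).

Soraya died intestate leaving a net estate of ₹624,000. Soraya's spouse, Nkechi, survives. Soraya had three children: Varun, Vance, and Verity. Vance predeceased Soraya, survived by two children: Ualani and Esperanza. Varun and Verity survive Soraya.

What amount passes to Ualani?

Nkechi takes three-eighths of ₹624,000 = ₹234,000. The remaining ₹390,000 passes to the descendants.
The descendants' portion (₹390,000) is divided into 3 shares of ₹130,000: Varun and Verity each take ₹130,000; Vance's ₹130,000 share passes to Vance's issue.
Vance's share (₹130,000) is divided into 2 shares of ₹65,000: Ualani and Esperanza each take ₹65,000.

Ualani receives ₹65,000.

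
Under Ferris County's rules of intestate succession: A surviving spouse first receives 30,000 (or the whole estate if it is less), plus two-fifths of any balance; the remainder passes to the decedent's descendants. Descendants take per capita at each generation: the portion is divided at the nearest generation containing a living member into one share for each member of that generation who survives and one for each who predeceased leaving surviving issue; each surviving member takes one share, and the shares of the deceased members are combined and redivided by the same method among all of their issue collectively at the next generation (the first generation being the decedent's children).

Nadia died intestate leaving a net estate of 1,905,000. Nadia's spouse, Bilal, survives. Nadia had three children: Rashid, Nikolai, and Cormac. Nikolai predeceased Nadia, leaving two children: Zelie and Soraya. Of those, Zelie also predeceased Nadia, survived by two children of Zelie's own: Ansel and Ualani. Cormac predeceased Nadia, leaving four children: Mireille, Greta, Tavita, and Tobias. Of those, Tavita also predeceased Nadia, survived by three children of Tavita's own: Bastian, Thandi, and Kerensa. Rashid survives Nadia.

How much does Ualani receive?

Bilal first takes 30,000, leaving a balance of 1,875,000. Bilal then takes two-fifths of the balance (750,000), for a total of 780,000. The remaining 1,125,000 passes to the descendants.
The descendants' portion (1,125,000) is divided at the children's generation into 3 shares of 375,000. Rashid takes 375,000. The 2 shares of the deceased (Nikolai and Cormac) are combined into a pool of 750,000.
That pool (750,000) is divided at the grandchildren's generation into 6 shares of 125,000. Soraya, Mireille, Greta, and Tobias each take 125,000. The 2 shares of the deceased (Zelie and Tavita) are combined into a pool of 250,000.
That pool (250,000) is divided at the great-grandchildren's generation equally among Ansel, Ualani, Bastian, Thandi, and Kerensa: 50,000 each.

Ualani receives 50,000.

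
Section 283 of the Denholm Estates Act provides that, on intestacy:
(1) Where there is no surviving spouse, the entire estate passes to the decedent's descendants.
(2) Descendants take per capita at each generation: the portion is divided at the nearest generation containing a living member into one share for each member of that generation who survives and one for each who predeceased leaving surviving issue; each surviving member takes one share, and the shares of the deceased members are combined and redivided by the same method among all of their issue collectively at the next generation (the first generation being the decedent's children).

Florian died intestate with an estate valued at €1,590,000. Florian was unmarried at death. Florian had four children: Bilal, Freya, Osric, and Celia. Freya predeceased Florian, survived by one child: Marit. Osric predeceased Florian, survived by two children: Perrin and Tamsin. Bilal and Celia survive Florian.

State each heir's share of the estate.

Bilal: €397,500; Marit: €265,000; Perrin: €265,000; Tamsin: €265,000; Celia: €397,500

The entire €1,590,000 passes to the descendants.
That amount (€1,590,000) is divided at the children's generation into 4 shares of €397,500. Bilal and Celia each take €397,500. The 2 shares of the deceased (Freya and Osric) are combined into a pool of €795,000.
That pool (€795,000) is divided at the grandchildren's generation equally among Marit, Perrin, and Tamsin: €265,000 each.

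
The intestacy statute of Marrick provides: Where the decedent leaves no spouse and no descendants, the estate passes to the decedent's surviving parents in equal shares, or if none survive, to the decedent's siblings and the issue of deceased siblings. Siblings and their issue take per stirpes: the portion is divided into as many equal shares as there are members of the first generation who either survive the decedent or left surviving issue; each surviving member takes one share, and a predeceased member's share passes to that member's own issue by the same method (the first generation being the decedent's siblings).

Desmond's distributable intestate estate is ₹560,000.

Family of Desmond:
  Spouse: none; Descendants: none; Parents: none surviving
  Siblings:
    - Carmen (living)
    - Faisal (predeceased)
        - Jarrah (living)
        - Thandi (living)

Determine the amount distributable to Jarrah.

The entire ₹560,000 passes to the siblings and their issue.
That amount (₹560,000) is divided into 2 shares of ₹280,000: Carmen takes ₹280,000; Faisal's ₹280,000 share passes to Faisal's issue.
Faisal's share (₹280,000) is divided into 2 shares of ₹140,000: Jarrah and Thandi each take ₹140,000.

Jarrah receives ₹140,000.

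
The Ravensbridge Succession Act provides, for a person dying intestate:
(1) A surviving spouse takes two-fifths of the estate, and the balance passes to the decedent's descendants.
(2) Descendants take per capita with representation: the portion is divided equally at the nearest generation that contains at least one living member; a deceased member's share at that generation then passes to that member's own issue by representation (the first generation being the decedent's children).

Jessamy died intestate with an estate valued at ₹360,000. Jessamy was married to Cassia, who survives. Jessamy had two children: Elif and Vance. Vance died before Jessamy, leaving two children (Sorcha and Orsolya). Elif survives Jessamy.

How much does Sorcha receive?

Cassia takes two-fifths of ₹360,000 = ₹144,000. The remaining ₹216,000 passes to the descendants.
The descendants' portion (₹216,000) is divided into 2 shares of ₹108,000: Elif takes ₹108,000; Vance's ₹108,000 share passes to Vance's issue.
Vance's share (₹108,000) is divided into 2 shares of ₹54,000: Sorcha and Orsolya each take ₹54,000.

Sorcha receives ₹54,000.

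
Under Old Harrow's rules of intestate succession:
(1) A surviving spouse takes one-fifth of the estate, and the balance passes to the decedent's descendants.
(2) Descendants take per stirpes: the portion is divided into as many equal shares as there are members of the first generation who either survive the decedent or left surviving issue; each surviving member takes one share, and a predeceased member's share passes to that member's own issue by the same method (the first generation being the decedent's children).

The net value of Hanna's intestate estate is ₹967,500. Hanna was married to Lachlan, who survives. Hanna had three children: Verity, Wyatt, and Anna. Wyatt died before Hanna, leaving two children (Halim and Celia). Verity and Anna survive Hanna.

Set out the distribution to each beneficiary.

Lachlan takes one-fifth of ₹967,500 = ₹193,500. The remaining ₹774,000 passes to the descendants.
The descendants' portion (₹774,000) is divided into 3 shares of ₹258,000: Verity and Anna each take ₹258,000; Wyatt's ₹258,000 share passes to Wyatt's issue.
Wyatt's share (₹258,000) is divided into 2 shares of ₹129,000: Halim and Celia each take ₹129,000.

Lachlan: ₹193,500; Verity: ₹258,000; Halim: ₹129,000; Celia: ₹129,000; Anna: ₹258,000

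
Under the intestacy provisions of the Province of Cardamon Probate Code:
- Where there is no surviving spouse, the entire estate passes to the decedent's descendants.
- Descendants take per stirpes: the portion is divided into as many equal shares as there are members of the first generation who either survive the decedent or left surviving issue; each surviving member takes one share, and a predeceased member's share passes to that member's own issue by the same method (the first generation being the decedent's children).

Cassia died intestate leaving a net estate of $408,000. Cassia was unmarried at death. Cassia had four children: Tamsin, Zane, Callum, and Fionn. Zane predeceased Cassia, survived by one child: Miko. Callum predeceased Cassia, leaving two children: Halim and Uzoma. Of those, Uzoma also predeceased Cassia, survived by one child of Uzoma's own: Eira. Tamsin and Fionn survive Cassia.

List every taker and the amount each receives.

Tamsin: $102,000; Miko: $102,000; Halim: $51,000; Eira: $51,000; Fionn: $102,000

The entire $408,000 passes to the descendants.
That amount ($408,000) is divided into 4 shares of $102,000: Tamsin and Fionn each take $102,000; Zane's $102,000 share passes to Zane's issue; Callum's $102,000 share passes to Callum's issue.
Zane's share ($102,000) passes entirely to Miko.
Callum's share ($102,000) is divided into 2 shares of $51,000: Halim takes $51,000; Uzoma's $51,000 share passes to Uzoma's issue.
Uzoma's share ($51,000) passes entirely to Eira.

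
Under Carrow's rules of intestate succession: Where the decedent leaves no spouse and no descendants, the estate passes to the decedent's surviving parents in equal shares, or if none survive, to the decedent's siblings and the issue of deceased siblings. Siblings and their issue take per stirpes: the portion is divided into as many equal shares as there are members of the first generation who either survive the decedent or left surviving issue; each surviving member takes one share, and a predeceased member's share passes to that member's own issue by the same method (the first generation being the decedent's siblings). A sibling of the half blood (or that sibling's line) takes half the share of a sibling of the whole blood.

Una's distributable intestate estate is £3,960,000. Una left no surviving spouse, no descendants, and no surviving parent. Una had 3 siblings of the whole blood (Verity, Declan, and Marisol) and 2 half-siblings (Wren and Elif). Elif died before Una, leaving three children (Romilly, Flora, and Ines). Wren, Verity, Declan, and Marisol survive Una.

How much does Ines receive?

The entire £3,960,000 passes to the siblings and their issue.
Counting each half-blood sibling's line as half a unit, there are 4 units in £3,960,000, so one unit is £990,000. Whole-blood lines (Verity, Declan, and Marisol) take £990,000 each; half-blood lines (Wren and Elif) take £495,000 each.
Elif's share (£495,000) is divided into 3 shares of £165,000: Romilly, Flora, and Ines each take £165,000.

Ines receives £165,000.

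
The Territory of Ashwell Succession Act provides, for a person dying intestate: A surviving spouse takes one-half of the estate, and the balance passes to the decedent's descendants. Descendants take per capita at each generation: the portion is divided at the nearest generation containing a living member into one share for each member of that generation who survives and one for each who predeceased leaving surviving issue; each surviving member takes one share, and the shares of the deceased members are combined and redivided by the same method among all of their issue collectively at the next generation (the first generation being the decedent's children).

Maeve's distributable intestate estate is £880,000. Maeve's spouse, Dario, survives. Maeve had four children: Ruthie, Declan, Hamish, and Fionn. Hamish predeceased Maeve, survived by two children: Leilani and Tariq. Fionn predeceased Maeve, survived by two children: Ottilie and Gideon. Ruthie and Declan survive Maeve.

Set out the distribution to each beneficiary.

Dario: £440,000; Ruthie: £110,000; Declan: £110,000; Leilani: £55,000; Tariq: £55,000; Ottilie: £55,000; Gideon: £55,000

Dario takes one-half of £880,000 = £440,000. The remaining £440,000 passes to the descendants.
The descendants' portion (£440,000) is divided at the children's generation into 4 shares of £110,000. Ruthie and Declan each take £110,000. The 2 shares of the deceased (Hamish and Fionn) are combined into a pool of £220,000.
That pool (£220,000) is divided at the grandchildren's generation equally among Leilani, Tariq, Ottilie, and Gideon: £55,000 each.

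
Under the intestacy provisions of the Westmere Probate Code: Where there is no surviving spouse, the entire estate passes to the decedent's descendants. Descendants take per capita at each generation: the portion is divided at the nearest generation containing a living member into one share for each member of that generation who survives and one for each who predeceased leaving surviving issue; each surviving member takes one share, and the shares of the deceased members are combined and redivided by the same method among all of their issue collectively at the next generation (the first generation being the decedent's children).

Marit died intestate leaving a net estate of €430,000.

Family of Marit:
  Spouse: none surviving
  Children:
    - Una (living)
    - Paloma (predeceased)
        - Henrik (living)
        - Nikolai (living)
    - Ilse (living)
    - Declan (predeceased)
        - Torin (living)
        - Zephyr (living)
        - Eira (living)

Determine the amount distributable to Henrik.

The entire €430,000 passes to the descendants.
That amount (€430,000) is divided at the children's generation into 4 shares of €107,500. Una and Ilse each take €107,500. The 2 shares of the deceased (Paloma and Declan) are combined into a pool of €215,000.
That pool (€215,000) is divided at the grandchildren's generation equally among Henrik, Nikolai, Torin, Zephyr, and Eira: €43,000 each.

Henrik receives €43,000.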